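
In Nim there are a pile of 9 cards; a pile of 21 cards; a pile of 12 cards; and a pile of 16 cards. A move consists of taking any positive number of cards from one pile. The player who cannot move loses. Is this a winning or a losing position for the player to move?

Losing position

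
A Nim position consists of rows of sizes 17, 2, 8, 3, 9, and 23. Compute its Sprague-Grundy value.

6

Write each in binary and XOR column by column:
  10001  (17)
  00010  (2)
  01000  (8)
  00011  (3)
  01001  (9)
  10111  (23)
  -----
  00110  (6)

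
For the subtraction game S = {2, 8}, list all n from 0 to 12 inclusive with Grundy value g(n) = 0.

0, 1, 4, 5, 10, 11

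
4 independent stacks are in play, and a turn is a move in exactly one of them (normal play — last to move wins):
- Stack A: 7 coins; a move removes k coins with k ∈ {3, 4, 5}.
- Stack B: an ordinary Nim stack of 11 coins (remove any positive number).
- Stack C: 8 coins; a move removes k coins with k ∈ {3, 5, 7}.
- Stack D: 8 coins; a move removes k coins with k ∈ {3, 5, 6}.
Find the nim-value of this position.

9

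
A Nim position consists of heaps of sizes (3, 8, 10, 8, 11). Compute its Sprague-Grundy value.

2

Compute the nim-sum pairwise:
3 XOR 8 = 11
11 XOR 10 = 1
1 XOR 8 = 9
9 XOR 11 = 2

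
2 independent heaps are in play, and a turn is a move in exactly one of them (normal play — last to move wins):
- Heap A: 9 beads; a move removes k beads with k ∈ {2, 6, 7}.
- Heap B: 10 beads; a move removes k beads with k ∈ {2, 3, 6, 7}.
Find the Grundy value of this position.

0

Build the Grundy sequence for heap A with g(k) = mex{g(k−s) : s ∈ {2, 6, 7}, s ≤ k}:
g(0) = mex{} = 0
g(1) = mex{} = 0
g(2) = mex{0} = 1
g(3) = mex{0} = 1
g(4) = mex{1} = 0
g(5) = mex{1} = 0
g(6) = mex{0} = 1
g(7) = mex{0} = 1
g(8) = mex{0,1} = 2
g(9) = mex{1} = 0
So g(9) = 0.
For heap B, compute g(0), g(1), … with moves {2, 3, 6, 7}:
g(0) = mex{} = 0
g(1) = mex{} = 0
g(2) = mex{0} = 1
g(3) = mex{0} = 1
g(4) = mex{0,1} = 2
g(5) = mex{1} = 0
g(6) = mex{0,1,2} = 3
g(7) = mex{0,2} = 1
g(8) = mex{0,1,3} = 2
g(9) = mex{1,3} = 0
g(10) = mex{1,2} = 0
So g(10) = 0.
By the Sprague-Grundy theorem, the Grundy value of a sum of independent games is the XOR of the component values.
Combined value = 0 ⊕ 0 = 0.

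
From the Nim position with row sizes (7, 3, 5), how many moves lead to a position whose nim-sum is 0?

3

Compute the nim-sum pairwise:
7 ^ 3 = 4
4 ^ 5 = 1
The overall nim-sum is X = 1. A row of size p has a winning move iff p XOR X < p (reduce it to p XOR X).
  7: 7 XOR 1 = 6 < 7 — winning move (to 6).
  3: 3 XOR 1 = 2 < 3 — winning move (to 2).
  5: 5 XOR 1 = 4 < 5 — winning move (to 4).
That gives 3 winning moves.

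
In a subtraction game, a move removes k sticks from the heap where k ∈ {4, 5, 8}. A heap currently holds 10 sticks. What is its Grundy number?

2

Grundy values for subtraction set {4, 5, 8}:
g(0) = mex{} = 0
g(1) = mex{} = 0
g(2) = mex{} = 0
g(3) = mex{} = 0
g(4) = mex{0} = 1
g(5) = mex{0} = 1
g(6) = mex{0} = 1
g(7) = mex{0} = 1
g(8) = mex{0,1} = 2
g(9) = mex{0,1} = 2
g(10) = mex{0,1} = 2
So g(10) = 2.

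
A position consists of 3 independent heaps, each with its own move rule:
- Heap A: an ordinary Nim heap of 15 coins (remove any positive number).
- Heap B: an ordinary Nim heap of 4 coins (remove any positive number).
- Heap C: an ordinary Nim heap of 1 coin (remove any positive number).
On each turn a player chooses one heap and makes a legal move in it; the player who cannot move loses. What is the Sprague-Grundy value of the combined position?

10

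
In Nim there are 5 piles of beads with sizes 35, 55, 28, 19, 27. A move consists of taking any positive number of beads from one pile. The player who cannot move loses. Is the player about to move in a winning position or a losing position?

Losing position

Compute the nim-sum pairwise:
35 ^ 55 = 20
20 ^ 28 = 8
8 ^ 19 = 27
27 ^ 27 = 0
The nim-sum is 0, so this is a P-position: the player to move is in a losing position under optimal play.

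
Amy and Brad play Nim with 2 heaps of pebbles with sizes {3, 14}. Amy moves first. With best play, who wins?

Nim-sum: 3 ⊕ 14 = 13.
The nim-sum is 13 ≠ 0, so this is an N-position: the player to move can win; Amy has a winning move.

Amy wins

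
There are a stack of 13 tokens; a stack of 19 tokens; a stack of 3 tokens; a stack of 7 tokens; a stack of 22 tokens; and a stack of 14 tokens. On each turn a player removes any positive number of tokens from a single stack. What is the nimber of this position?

2

Nim-sum: 13 XOR 19 XOR 3 XOR 7 XOR 22 XOR 14 = 2.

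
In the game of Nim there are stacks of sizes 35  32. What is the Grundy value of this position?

3

Nim-sum: 35 ^ 32 = 3.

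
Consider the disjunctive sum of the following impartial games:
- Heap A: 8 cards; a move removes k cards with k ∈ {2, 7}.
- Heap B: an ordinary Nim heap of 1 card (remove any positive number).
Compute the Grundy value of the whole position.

3

For heap A, compute g(0), g(1), … with moves {2, 7}:
g(0) = mex{} = 0
g(1) = mex{} = 0
g(2) = mex{0} = 1
g(3) = mex{0} = 1
g(4) = mex{1} = 0
g(5) = mex{1} = 0
g(6) = mex{0} = 1
g(7) = mex{0} = 1
g(8) = mex{0,1} = 2
So g(8) = 2.
Heap B is a plain Nim heap of size 1, so its Grundy value is 1.
The value of a disjunctive sum is the nim-sum of the parts.
Combined value = 2 XOR 1 = 3.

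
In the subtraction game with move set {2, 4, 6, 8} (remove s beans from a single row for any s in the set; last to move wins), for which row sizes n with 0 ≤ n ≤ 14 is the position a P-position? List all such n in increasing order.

0, 1, 10, 11

Compute g(0), g(1), … for moves {2, 4, 6, 8}:
g(0) = mex{} = 0
g(1) = mex{} = 0
g(2) = mex{0} = 1
g(3) = mex{0} = 1
g(4) = mex{0,1} = 2
g(5) = mex{0,1} = 2
g(6) = mex{0,1,2} = 3
g(7) = mex{0,1,2} = 3
g(8) = mex{0,1,2,3} = 4
g(9) = mex{0,1,2,3} = 4
g(10) = mex{1,2,3,4} = 0
g(11) = mex{1,2,3,4} = 0
g(12) = mex{0,2,3,4} = 1
g(13) = mex{0,2,3,4} = 1
g(14) = mex{0,1,3,4} = 2
The P-positions (g = 0) in 0..14 are 0, 1, 10, 11.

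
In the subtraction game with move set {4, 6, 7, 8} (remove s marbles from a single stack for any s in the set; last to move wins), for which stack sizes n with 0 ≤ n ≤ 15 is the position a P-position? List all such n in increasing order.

Compute g(0), g(1), … for moves {4, 6, 7, 8}:
k:     0  1  2  3  4  5  6  7  8  9 10 11 12 13 14 15
g(k):  0  0  0  0  1  1  1  1  2  2  2  2  0  0  0  0
The P-positions (g = 0) in 0..15 are 0, 1, 2, 3, 12, 13, 14, 15.

0, 1, 2, 3, 12, 13, 14, 15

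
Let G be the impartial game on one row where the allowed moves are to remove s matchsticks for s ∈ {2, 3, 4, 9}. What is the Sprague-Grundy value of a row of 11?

Grundy values for subtraction set {2, 3, 4, 9}:
k:     0  1  2  3  4  5  6  7  8  9 10 11
g(k):  0  0  1  1  2  2  0  0  1  1  2  2
So g(11) = 2.

2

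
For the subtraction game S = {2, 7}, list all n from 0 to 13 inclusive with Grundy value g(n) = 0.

0, 1, 4, 5, 9, 10, 13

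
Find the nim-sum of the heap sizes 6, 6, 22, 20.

Compute the nim-sum pairwise:
6 XOR 6 = 0
0 XOR 22 = 22
22 XOR 20 = 2

2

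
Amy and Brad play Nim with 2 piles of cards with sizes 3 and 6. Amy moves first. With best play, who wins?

Bitwise XOR of the heap sizes:
  011  (3)
  110  (6)
  ---
  101  (5)
The nim-sum is 5 ≠ 0, so this is an N-position: the player to move can win; Amy has a winning move.

Amy wins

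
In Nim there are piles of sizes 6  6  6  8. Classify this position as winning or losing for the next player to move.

Winning position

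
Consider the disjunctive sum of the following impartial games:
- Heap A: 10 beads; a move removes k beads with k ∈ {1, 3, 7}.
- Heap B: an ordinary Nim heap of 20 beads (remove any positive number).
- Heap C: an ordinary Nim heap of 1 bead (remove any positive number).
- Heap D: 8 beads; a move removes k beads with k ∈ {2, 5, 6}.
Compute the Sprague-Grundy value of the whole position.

21

Grundy values for heap A (subtraction set {1, 3, 7}):
g(0) = mex{} = 0
g(1) = mex{0} = 1
g(2) = mex{1} = 0
g(3) = mex{0} = 1
g(4) = mex{1} = 0
g(5) = mex{0} = 1
g(6) = mex{1} = 0
g(7) = mex{0} = 1
g(8) = mex{1} = 0
g(9) = mex{0} = 1
g(10) = mex{1} = 0
So g(10) = 0.
Heap B is a plain Nim heap of size 20, so its Grundy value is 20.
Heap C is a plain Nim heap of size 1, so its Grundy value is 1.
For heap D, compute g(0), g(1), … with moves {2, 5, 6}:
k:     0  1  2  3  4  5  6  7  8
g(k):  0  0  1  1  0  2  1  3  0
So g(8) = 0.
The value of a disjunctive sum is the nim-sum of the parts.
Combined value = 0 XOR 20 XOR 1 XOR 0 = 21.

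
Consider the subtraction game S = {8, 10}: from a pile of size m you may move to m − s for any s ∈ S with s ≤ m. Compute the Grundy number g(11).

1

Compute g(0), g(1), … for moves {8, 10}:
k:     0  1  2  3  4  5  6  7  8  9 10 11
g(k):  0  0  0  0  0  0  0  0  1  1  1  1
So g(11) = 1.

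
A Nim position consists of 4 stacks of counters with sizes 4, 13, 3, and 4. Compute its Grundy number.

Nim-sum: 4 XOR 13 XOR 3 XOR 4 = 14.

14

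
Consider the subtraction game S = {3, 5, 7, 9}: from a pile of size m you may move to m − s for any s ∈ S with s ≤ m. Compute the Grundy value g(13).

Grundy values for subtraction set {3, 5, 7, 9}:
g(0) = mex{} = 0
g(1) = mex{} = 0
g(2) = mex{} = 0
g(3) = mex{0} = 1
g(4) = mex{0} = 1
g(5) = mex{0} = 1
g(6) = mex{0,1} = 2
g(7) = mex{0,1} = 2
g(8) = mex{0,1} = 2
g(9) = mex{0,1,2} = 3
g(10) = mex{0,1,2} = 3
g(11) = mex{0,1,2} = 3
g(12) = mex{1,2,3} = 0
g(13) = mex{1,2,3} = 0
So g(13) = 0.

0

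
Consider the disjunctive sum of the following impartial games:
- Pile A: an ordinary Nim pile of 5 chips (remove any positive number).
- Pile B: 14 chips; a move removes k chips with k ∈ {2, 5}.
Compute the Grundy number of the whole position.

Pile A is a plain Nim pile of size 5, so its Grundy value is 5.
For pile B, compute g(0), g(1), … with moves {2, 5}:
g(0) = mex{} = 0
g(1) = mex{} = 0
g(2) = mex{0} = 1
g(3) = mex{0} = 1
g(4) = mex{1} = 0
g(5) = mex{0,1} = 2
g(6) = mex{0} = 1
g(7) = mex{1,2} = 0
g(8) = mex{1} = 0
g(9) = mex{0} = 1
g(10) = mex{0,2} = 1
g(11) = mex{1} = 0
g(12) = mex{0,1} = 2
g(13) = mex{0} = 1
g(14) = mex{1,2} = 0
So g(14) = 0.
The value of a disjunctive sum is the nim-sum of the parts.
Combined value = 5 XOR 0 = 5.

5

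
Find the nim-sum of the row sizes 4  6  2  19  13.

30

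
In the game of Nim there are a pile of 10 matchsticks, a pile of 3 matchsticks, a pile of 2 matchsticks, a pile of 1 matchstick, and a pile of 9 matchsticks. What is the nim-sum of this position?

3

Compute the nim-sum pairwise:
10 ⊕ 3 = 9
9 ⊕ 2 = 11
11 ⊕ 1 = 10
10 ⊕ 9 = 3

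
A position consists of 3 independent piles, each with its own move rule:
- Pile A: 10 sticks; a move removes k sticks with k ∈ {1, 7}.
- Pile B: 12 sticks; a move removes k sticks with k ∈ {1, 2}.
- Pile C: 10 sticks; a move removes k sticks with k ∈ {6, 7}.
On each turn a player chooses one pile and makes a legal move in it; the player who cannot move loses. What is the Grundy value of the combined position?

Build the Grundy sequence for pile A with g(k) = mex{g(k−s) : s ∈ {1, 7}, s ≤ k}:
g(0) = mex{} = 0
g(1) = mex{0} = 1
g(2) = mex{1} = 0
g(3) = mex{0} = 1
g(4) = mex{1} = 0
g(5) = mex{0} = 1
g(6) = mex{1} = 0
g(7) = mex{0} = 1
g(8) = mex{1} = 0
g(9) = mex{0} = 1
g(10) = mex{1} = 0
So g(10) = 0.
For pile B, compute g(0), g(1), … with moves {1, 2}:
k:     0  1  2  3  4  5  6  7  8  9 10 11 12
g(k):  0  1  2  0  1  2  0  1  2  0  1  2  0
So g(12) = 0.
Build the Grundy sequence for pile C with g(k) = mex{g(k−s) : s ∈ {6, 7}, s ≤ k}:
g(0) = mex{} = 0
g(1) = mex{} = 0
g(2) = mex{} = 0
g(3) = mex{} = 0
g(4) = mex{} = 0
g(5) = mex{} = 0
g(6) = mex{0} = 1
g(7) = mex{0} = 1
g(8) = mex{0} = 1
g(9) = mex{0} = 1
g(10) = mex{0} = 1
So g(10) = 1.
By the Sprague-Grundy theorem, the Grundy value of a sum of independent games is the XOR of the component values.
Combined value = 0 XOR 0 XOR 1 = 1.

1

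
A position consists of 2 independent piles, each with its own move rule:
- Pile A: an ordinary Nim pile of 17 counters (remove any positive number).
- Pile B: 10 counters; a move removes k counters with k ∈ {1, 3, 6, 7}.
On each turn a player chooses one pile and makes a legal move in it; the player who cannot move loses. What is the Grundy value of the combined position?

19

Pile A is a plain Nim pile of size 17, so its Grundy value is 17.
Build the Grundy sequence for pile B with g(k) = mex{g(k−s) : s ∈ {1, 3, 6, 7}, s ≤ k}:
k:     0  1  2  3  4  5  6  7  8  9 10
g(k):  0  1  0  1  0  1  2  3  2  3  2
So g(10) = 2.
The value of a disjunctive sum is the nim-sum of the parts.
Combined value = 17 ⊕ 2 = 19.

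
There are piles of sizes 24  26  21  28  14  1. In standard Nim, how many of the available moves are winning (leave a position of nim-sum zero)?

3

In binary:
  11000  (24)
  11010  (26)
  10101  (21)
  11100  (28)
  01110  (14)
  00001  (1)
  -----
  00100  (4)
The overall nim-sum is X = 4. A pile of size p has a winning move iff p XOR X < p (reduce it to p XOR X).
  24: 24 XOR 4 = 28 ≥ 24 — no move.
  26: 26 XOR 4 = 30 ≥ 26 — no move.
  21: 21 XOR 4 = 17 < 21 — winning move (to 17).
  28: 28 XOR 4 = 24 < 28 — winning move (to 24).
  14: 14 XOR 4 = 10 < 14 — winning move (to 10).
  1: 1 XOR 4 = 5 ≥ 1 — no move.
That gives 3 winning moves.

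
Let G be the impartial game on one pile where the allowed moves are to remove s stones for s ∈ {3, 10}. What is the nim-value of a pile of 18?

1

Compute g(0), g(1), … for moves {3, 10}:
k:     0  1  2  3  4  5  6  7  8  9 10 11 12 13 14 15 16 17 18
g(k):  0  0  0  1  1  1  0  0  0  1  1  1  2  0  0  0  1  1  1
So g(18) = 1.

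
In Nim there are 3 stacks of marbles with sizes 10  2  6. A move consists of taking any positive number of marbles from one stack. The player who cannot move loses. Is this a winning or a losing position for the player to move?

Winning position

Compute the nim-sum pairwise:
10 ⊕ 2 = 8
8 ⊕ 6 = 14
The nim-sum is 14 ≠ 0, so this is an N-position: the player to move can win.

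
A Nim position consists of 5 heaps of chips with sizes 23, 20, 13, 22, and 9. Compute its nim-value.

17

Nim-sum: 23 ^ 20 ^ 13 ^ 22 ^ 9 = 17.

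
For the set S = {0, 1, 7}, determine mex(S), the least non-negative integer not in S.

2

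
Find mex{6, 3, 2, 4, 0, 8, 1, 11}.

5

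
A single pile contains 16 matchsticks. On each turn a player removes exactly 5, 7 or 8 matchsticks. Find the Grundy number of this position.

Compute g(0), g(1), … for moves {5, 7, 8}:
k:     0  1  2  3  4  5  6  7  8  9 10 11 12 13 14 15 16
g(k):  0  0  0  0  0  1  1  1  1  1  2  2  2  0  0  0  0
So g(16) = 0.

0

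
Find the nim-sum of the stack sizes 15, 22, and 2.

Compute the nim-sum pairwise:
15 ^ 22 = 25
25 ^ 2 = 27

27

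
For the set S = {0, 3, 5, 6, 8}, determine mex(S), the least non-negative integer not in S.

0 is in the set but 1 is not, so the mex is 1.

1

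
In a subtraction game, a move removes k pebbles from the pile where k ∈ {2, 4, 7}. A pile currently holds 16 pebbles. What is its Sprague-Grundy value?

2

Compute g(0), g(1), … for moves {2, 4, 7}:
k:     0  1  2  3  4  5  6  7  8  9 10 11 12 13 14 15 16
g(k):  0  0  1  1  2  2  0  3  1  0  2  1  0  2  1  0  2
So g(16) = 2.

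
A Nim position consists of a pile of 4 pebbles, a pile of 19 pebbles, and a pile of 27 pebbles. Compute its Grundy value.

12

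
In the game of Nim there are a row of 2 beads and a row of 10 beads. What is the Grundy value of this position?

8

Compute the nim-sum pairwise:
2 ^ 10 = 8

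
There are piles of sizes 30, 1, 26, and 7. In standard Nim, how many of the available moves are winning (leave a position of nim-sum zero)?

3

Nim-sum: 30 ^ 1 ^ 26 ^ 7 = 2.
The overall nim-sum is X = 2. A pile of size p has a winning move iff p XOR X < p (reduce it to p XOR X).
  30: 30 XOR 2 = 28 < 30 — winning move (to 28).
  1: 1 XOR 2 = 3 ≥ 1 — no move.
  26: 26 XOR 2 = 24 < 26 — winning move (to 24).
  7: 7 XOR 2 = 5 < 7 — winning move (to 5).
That gives 3 winning moves.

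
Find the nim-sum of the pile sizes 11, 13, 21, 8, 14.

Nim-sum: 11 ^ 13 ^ 21 ^ 8 ^ 14 = 21.

21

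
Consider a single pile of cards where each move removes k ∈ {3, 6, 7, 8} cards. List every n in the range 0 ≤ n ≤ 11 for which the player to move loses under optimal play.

Grundy values for subtraction set {3, 6, 7, 8}:
k:     0  1  2  3  4  5  6  7  8  9 10 11
g(k):  0  0  0  1  1  1  2  2  2  3  3  0
The P-positions (g = 0) in 0..11 are 0, 1, 2, 11.

0, 1, 2, 11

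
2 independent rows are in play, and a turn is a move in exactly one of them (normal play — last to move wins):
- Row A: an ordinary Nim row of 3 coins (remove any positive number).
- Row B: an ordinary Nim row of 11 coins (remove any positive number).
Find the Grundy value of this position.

8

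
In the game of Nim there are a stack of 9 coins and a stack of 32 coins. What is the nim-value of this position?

Compute the nim-sum pairwise:
9 ⊕ 32 = 41

41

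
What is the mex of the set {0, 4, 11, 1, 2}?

3

The values 0, 1, 2 are all present; 3 is the first non-negative integer missing from the set.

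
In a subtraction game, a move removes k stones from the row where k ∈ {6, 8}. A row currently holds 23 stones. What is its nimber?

Compute g(0), g(1), … for moves {6, 8}:
k:     0  1  2  3  4  5  6  7  8  9 10 11 12 13 14 15 16 17 18 19 20 21 22 23
g(k):  0  0  0  0  0  0  1  1  1  1  1  1  2  2  0  0  0  0  0  0  1  1  1  1
So g(23) = 1.

1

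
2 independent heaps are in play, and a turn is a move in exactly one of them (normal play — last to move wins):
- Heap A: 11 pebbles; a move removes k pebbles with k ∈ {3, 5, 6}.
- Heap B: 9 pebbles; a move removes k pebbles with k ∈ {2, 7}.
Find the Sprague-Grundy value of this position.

0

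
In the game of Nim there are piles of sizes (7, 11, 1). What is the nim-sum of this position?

Compute the nim-sum pairwise:
7 XOR 11 = 12
12 XOR 1 = 13

13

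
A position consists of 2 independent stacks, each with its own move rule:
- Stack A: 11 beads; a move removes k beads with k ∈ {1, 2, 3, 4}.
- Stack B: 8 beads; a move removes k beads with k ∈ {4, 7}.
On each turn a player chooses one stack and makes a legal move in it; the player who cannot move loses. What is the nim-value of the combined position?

3

Build the Grundy sequence for stack A with g(k) = mex{g(k−s) : s ∈ {1, 2, 3, 4}, s ≤ k}:
k:     0  1  2  3  4  5  6  7  8  9 10 11
g(k):  0  1  2  3  4  0  1  2  3  4  0  1
So g(11) = 1.
Grundy values for stack B (subtraction set {4, 7}):
g(0) = mex{} = 0
g(1) = mex{} = 0
g(2) = mex{} = 0
g(3) = mex{} = 0
g(4) = mex{0} = 1
g(5) = mex{0} = 1
g(6) = mex{0} = 1
g(7) = mex{0} = 1
g(8) = mex{0,1} = 2
So g(8) = 2.
The value of a disjunctive sum is the nim-sum of the parts.
Combined value = 1 ⊕ 2 = 3.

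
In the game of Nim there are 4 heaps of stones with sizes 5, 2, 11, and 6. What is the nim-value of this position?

Write each in binary and XOR column by column:
  0101  (5)
  0010  (2)
  1011  (11)
  0110  (6)
  ----
  1010  (10)

10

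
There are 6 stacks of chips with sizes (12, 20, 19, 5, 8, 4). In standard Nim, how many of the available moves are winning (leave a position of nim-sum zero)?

1

Compute the nim-sum pairwise:
12 ^ 20 = 24
24 ^ 19 = 11
11 ^ 5 = 14
14 ^ 8 = 6
6 ^ 4 = 2
The overall nim-sum is X = 2. A stack of size p has a winning move iff p XOR X < p (reduce it to p XOR X).
  12: 12 XOR 2 = 14 ≥ 12 — no move.
  20: 20 XOR 2 = 22 ≥ 20 — no move.
  19: 19 XOR 2 = 17 < 19 — winning move (to 17).
  5: 5 XOR 2 = 7 ≥ 5 — no move.
  8: 8 XOR 2 = 10 ≥ 8 — no move.
  4: 4 XOR 2 = 6 ≥ 4 — no move.
That gives 1 winning move.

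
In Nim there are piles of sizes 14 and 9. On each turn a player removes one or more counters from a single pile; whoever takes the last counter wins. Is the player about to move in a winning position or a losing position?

Winning position

Bitwise XOR of the heap sizes:
  1110  (14)
  1001  (9)
  ----
  0111  (7)
The nim-sum is 7 ≠ 0, so this is an N-position: the player to move can win.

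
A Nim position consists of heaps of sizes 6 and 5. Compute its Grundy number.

Write each in binary and XOR column by column:
  110  (6)
  101  (5)
  ---
  011  (3)

3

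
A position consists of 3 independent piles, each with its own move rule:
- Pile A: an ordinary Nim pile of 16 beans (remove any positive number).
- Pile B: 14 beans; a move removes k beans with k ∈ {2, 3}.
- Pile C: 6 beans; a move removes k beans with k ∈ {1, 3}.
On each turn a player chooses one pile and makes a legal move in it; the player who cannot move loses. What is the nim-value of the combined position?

18

Pile A is a plain Nim pile of size 16, so its Grundy value is 16.
For pile B, compute g(0), g(1), … with moves {2, 3}:
g(0) = mex{} = 0
g(1) = mex{} = 0
g(2) = mex{0} = 1
g(3) = mex{0} = 1
g(4) = mex{0,1} = 2
g(5) = mex{1} = 0
g(6) = mex{1,2} = 0
g(7) = mex{0,2} = 1
g(8) = mex{0} = 1
g(9) = mex{0,1} = 2
g(10) = mex{1} = 0
g(11) = mex{1,2} = 0
g(12) = mex{0,2} = 1
g(13) = mex{0} = 1
g(14) = mex{0,1} = 2
So g(14) = 2.
For pile C, compute g(0), g(1), … with moves {1, 3}:
k:     0  1  2  3  4  5  6
g(k):  0  1  0  1  0  1  0
So g(6) = 0.
The value of a disjunctive sum is the nim-sum of the parts.
Combined value = 16 ⊕ 2 ⊕ 0 = 18.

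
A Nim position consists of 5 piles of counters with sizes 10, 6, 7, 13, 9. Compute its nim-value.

Nim-sum: 10 ⊕ 6 ⊕ 7 ⊕ 13 ⊕ 9 = 15.

15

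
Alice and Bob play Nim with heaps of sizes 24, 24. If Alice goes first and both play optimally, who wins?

Compute the nim-sum pairwise:
24 ⊕ 24 = 0
The nim-sum is 0, so this is a P-position: the player to move is in a losing position under optimal play; Alice is about to move from it and so loses — Bob wins.

Bob wins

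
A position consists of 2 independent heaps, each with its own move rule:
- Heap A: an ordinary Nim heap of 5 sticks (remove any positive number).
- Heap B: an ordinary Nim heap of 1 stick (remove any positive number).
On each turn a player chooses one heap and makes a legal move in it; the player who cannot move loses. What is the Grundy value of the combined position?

4

Heap A is a plain Nim heap of size 5, so its Grundy value is 5.
Heap B is a plain Nim heap of size 1, so its Grundy value is 1.
By the Sprague-Grundy theorem, the Grundy value of a sum of independent games is the XOR of the component values.
Combined value = 5 ⊕ 1 = 4.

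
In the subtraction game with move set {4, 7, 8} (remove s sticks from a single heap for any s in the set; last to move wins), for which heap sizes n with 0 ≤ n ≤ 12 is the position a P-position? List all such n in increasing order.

0, 1, 2, 3, 12

Grundy values for subtraction set {4, 7, 8}:
g(0) = mex{} = 0
g(1) = mex{} = 0
g(2) = mex{} = 0
g(3) = mex{} = 0
g(4) = mex{0} = 1
g(5) = mex{0} = 1
g(6) = mex{0} = 1
g(7) = mex{0} = 1
g(8) = mex{0,1} = 2
g(9) = mex{0,1} = 2
g(10) = mex{0,1} = 2
g(11) = mex{0,1} = 2
g(12) = mex{1,2} = 0
The P-positions (g = 0) in 0..12 are 0, 1, 2, 3, 12.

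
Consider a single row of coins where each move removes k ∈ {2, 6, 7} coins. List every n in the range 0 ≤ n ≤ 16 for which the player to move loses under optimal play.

Compute g(0), g(1), … for moves {2, 6, 7}:
k:     0  1  2  3  4  5  6  7  8  9 10 11 12 13 14 15 16
g(k):  0  0  1  1  0  0  1  1  2  0  3  1  2  0  0  1  1
The P-positions (g = 0) in 0..16 are 0, 1, 4, 5, 9, 13, 14.

0, 1, 4, 5, 9, 13, 14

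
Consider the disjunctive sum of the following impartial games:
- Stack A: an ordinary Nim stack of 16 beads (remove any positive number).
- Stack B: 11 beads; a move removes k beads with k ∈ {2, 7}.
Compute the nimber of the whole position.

17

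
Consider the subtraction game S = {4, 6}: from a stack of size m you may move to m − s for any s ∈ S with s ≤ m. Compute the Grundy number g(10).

Compute g(0), g(1), … for moves {4, 6}:
g(0) = mex{} = 0
g(1) = mex{} = 0
g(2) = mex{} = 0
g(3) = mex{} = 0
g(4) = mex{0} = 1
g(5) = mex{0} = 1
g(6) = mex{0} = 1
g(7) = mex{0} = 1
g(8) = mex{0,1} = 2
g(9) = mex{0,1} = 2
g(10) = mex{1} = 0
So g(10) = 0.

0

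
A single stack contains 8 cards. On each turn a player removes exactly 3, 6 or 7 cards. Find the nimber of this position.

Grundy values for subtraction set {3, 6, 7}:
g(0) = mex{} = 0
g(1) = mex{} = 0
g(2) = mex{} = 0
g(3) = mex{0} = 1
g(4) = mex{0} = 1
g(5) = mex{0} = 1
g(6) = mex{0,1} = 2
g(7) = mex{0,1} = 2
g(8) = mex{0,1} = 2
So g(8) = 2.

2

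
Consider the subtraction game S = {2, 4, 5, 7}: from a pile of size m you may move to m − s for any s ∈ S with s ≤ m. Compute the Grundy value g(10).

Build the Grundy sequence with g(k) = mex{g(k−s) : s ∈ {2, 4, 5, 7}, s ≤ k}:
g(0) = mex{} = 0
g(1) = mex{} = 0
g(2) = mex{0} = 1
g(3) = mex{0} = 1
g(4) = mex{0,1} = 2
g(5) = mex{0,1} = 2
g(6) = mex{0,1,2} = 3
g(7) = mex{0,1,2} = 3
g(8) = mex{0,1,2,3} = 4
g(9) = mex{1,2,3} = 0
g(10) = mex{1,2,3,4} = 0
So g(10) = 0.

0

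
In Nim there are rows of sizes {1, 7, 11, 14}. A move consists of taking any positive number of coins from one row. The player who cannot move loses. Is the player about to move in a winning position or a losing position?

Winning position

Nim-sum: 1 ^ 7 ^ 11 ^ 14 = 3.
The nim-sum is 3 ≠ 0, so this is an N-position: the player to move can win.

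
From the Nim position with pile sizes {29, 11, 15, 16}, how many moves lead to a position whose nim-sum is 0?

3

In binary:
  11101  (29)
  01011  (11)
  01111  (15)
  10000  (16)
  -----
  01001  (9)
The overall nim-sum is X = 9. A pile of size p has a winning move iff p XOR X < p (reduce it to p XOR X).
  29: 29 XOR 9 = 20 < 29 — winning move (to 20).
  11: 11 XOR 9 = 2 < 11 — winning move (to 2).
  15: 15 XOR 9 = 6 < 15 — winning move (to 6).
  16: 16 XOR 9 = 25 ≥ 16 — no move.
That gives 3 winning moves.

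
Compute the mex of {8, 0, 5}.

1

0 is in the set but 1 is not, so the mex is 1.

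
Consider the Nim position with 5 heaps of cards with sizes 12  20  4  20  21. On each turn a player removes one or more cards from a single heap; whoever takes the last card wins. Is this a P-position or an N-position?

Nim-sum: 12 XOR 20 XOR 4 XOR 20 XOR 21 = 29.
The nim-sum is 29 ≠ 0, so this is an N-position: the player to move can win.

N-position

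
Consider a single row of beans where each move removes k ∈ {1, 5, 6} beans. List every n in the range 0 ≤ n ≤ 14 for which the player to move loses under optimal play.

0, 2, 4, 11, 13

Grundy values for subtraction set {1, 5, 6}:
k:     0  1  2  3  4  5  6  7  8  9 10 11 12 13 14
g(k):  0  1  0  1  0  1  2  3  2  3  2  0  1  0  1
The P-positions (g = 0) in 0..14 are 0, 2, 4, 11, 13.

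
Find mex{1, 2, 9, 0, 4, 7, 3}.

5

The values 0, 1, 2, 3, 4 are all present; 5 is the first non-negative integer missing from the set.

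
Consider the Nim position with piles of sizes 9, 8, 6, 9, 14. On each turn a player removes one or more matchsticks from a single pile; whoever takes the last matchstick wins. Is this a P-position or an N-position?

Write each in binary and XOR column by column:
  1001  (9)
  1000  (8)
  0110  (6)
  1001  (9)
  1110  (14)
  ----
  0000  (0)
The nim-sum is 0, so this is a P-position: the player to move is in a losing position under optimal play.

P-position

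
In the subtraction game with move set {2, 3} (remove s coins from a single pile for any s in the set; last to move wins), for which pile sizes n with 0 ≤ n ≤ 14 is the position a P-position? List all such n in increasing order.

0, 1, 5, 6, 10, 11

Grundy values for subtraction set {2, 3}:
k:     0  1  2  3  4  5  6  7  8  9 10 11 12 13 14
g(k):  0  0  1  1  2  0  0  1  1  2  0  0  1  1  2
The P-positions (g = 0) in 0..14 are 0, 1, 5, 6, 10, 11.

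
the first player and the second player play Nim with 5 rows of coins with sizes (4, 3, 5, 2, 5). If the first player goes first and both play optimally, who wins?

Nim-sum: 4 ⊕ 3 ⊕ 5 ⊕ 2 ⊕ 5 = 5.
The nim-sum is 5 ≠ 0, so this is an N-position: the player to move can win; the first player has a winning move.

the first player wins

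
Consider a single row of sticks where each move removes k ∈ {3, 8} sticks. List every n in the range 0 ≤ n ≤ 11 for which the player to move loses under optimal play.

0, 1, 2, 6, 7, 11

Compute g(0), g(1), … for moves {3, 8}:
g(0) = mex{} = 0
g(1) = mex{} = 0
g(2) = mex{} = 0
g(3) = mex{0} = 1
g(4) = mex{0} = 1
g(5) = mex{0} = 1
g(6) = mex{1} = 0
g(7) = mex{1} = 0
g(8) = mex{0,1} = 2
g(9) = mex{0} = 1
g(10) = mex{0} = 1
g(11) = mex{1,2} = 0
The P-positions (g = 0) in 0..11 are 0, 1, 2, 6, 7, 11.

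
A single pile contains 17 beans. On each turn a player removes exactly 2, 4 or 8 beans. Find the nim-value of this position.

2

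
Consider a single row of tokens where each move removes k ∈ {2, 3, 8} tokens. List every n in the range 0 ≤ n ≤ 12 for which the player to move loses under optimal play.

0, 1, 5, 6, 10, 11

Grundy values for subtraction set {2, 3, 8}:
g(0) = mex{} = 0
g(1) = mex{} = 0
g(2) = mex{0} = 1
g(3) = mex{0} = 1
g(4) = mex{0,1} = 2
g(5) = mex{1} = 0
g(6) = mex{1,2} = 0
g(7) = mex{0,2} = 1
g(8) = mex{0} = 1
g(9) = mex{0,1} = 2
g(10) = mex{1} = 0
g(11) = mex{1,2} = 0
g(12) = mex{0,2} = 1
The P-positions (g = 0) in 0..12 are 0, 1, 5, 6, 10, 11.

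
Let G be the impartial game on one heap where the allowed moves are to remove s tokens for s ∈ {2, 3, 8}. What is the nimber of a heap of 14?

2

Compute g(0), g(1), … for moves {2, 3, 8}:
g(0) = mex{} = 0
g(1) = mex{} = 0
g(2) = mex{0} = 1
g(3) = mex{0} = 1
g(4) = mex{0,1} = 2
g(5) = mex{1} = 0
g(6) = mex{1,2} = 0
g(7) = mex{0,2} = 1
g(8) = mex{0} = 1
g(9) = mex{0,1} = 2
g(10) = mex{1} = 0
g(11) = mex{1,2} = 0
g(12) = mex{0,2} = 1
g(13) = mex{0} = 1
g(14) = mex{0,1} = 2
So g(14) = 2.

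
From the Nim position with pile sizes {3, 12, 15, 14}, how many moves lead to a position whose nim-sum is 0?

Bitwise XOR of the heap sizes:
  0011  (3)
  1100  (12)
  1111  (15)
  1110  (14)
  ----
  1110  (14)
The overall nim-sum is X = 14. A pile of size p has a winning move iff p XOR X < p (reduce it to p XOR X).
  3: 3 XOR 14 = 13 ≥ 3 — no move.
  12: 12 XOR 14 = 2 < 12 — winning move (to 2).
  15: 15 XOR 14 = 1 < 15 — winning move (to 1).
  14: 14 XOR 14 = 0 < 14 — winning move (to 0).
That gives 3 winning moves.

3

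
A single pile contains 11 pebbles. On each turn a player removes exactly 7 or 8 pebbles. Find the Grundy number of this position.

1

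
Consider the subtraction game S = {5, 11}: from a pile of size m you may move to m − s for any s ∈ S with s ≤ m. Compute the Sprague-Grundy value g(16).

Compute g(0), g(1), … for moves {5, 11}:
k:     0  1  2  3  4  5  6  7  8  9 10 11 12 13 14 15 16
g(k):  0  0  0  0  0  1  1  1  1  1  0  2  2  2  2  1  0
So g(16) = 0.

0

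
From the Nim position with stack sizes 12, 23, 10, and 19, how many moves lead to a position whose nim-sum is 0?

Nim-sum: 12 XOR 23 XOR 10 XOR 19 = 2.
The overall nim-sum is X = 2. A stack of size p has a winning move iff p XOR X < p (reduce it to p XOR X).
  12: 12 XOR 2 = 14 ≥ 12 — no move.
  23: 23 XOR 2 = 21 < 23 — winning move (to 21).
  10: 10 XOR 2 = 8 < 10 — winning move (to 8).
  19: 19 XOR 2 = 17 < 19 — winning move (to 17).
That gives 3 winning moves.

3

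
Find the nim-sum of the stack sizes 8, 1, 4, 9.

4

Nim-sum: 8 ⊕ 1 ⊕ 4 ⊕ 9 = 4.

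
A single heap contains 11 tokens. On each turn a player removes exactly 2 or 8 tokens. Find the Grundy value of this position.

0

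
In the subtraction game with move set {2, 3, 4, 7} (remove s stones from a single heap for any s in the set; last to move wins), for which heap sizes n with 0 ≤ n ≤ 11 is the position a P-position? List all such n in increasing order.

0, 1, 6, 11

Compute g(0), g(1), … for moves {2, 3, 4, 7}:
g(0) = mex{} = 0
g(1) = mex{} = 0
g(2) = mex{0} = 1
g(3) = mex{0} = 1
g(4) = mex{0,1} = 2
g(5) = mex{0,1} = 2
g(6) = mex{1,2} = 0
g(7) = mex{0,1,2} = 3
g(8) = mex{0,2} = 1
g(9) = mex{0,1,2,3} = 4
g(10) = mex{0,1,3} = 2
g(11) = mex{1,2,3,4} = 0
The P-positions (g = 0) in 0..11 are 0, 1, 6, 11.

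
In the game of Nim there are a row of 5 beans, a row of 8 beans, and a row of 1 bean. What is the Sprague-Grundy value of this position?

12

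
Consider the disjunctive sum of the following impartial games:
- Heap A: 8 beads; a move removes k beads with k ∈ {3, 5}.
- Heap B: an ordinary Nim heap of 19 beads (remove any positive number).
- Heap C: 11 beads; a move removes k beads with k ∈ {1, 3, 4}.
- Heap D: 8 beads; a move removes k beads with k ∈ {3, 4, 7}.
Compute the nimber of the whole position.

19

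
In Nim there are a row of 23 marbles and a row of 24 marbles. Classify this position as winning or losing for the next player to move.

Winning position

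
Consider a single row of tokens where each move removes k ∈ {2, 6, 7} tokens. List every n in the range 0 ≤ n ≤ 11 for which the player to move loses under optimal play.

0, 1, 4, 5, 9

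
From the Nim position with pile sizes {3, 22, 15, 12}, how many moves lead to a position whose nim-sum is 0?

1

Write each in binary and XOR column by column:
  00011  (3)
  10110  (22)
  01111  (15)
  01100  (12)
  -----
  10110  (22)
The overall nim-sum is X = 22. A pile of size p has a winning move iff p XOR X < p (reduce it to p XOR X).
  3: 3 XOR 22 = 21 ≥ 3 — no move.
  22: 22 XOR 22 = 0 < 22 — winning move (to 0).
  15: 15 XOR 22 = 25 ≥ 15 — no move.
  12: 12 XOR 22 = 26 ≥ 12 — no move.
That gives 1 winning move.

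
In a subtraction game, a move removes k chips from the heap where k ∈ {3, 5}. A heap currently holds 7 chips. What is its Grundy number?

2

Compute g(0), g(1), … for moves {3, 5}:
k:     0  1  2  3  4  5  6  7
g(k):  0  0  0  1  1  1  2  2
So g(7) = 2.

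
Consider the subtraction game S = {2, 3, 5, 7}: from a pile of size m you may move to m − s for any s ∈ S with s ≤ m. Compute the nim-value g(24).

Build the Grundy sequence with g(k) = mex{g(k−s) : s ∈ {2, 3, 5, 7}, s ≤ k}:
k:     0  1  2  3  4  5  6  7  8  9 10 11 12 13 14 15 16 17 18 19 20 21 22 23 24
g(k):  0  0  1  1  2  2  3  3  4  0  0  1  1  2  2  3  3  4  0  0  1  1  2  2  3
So g(24) = 3.

3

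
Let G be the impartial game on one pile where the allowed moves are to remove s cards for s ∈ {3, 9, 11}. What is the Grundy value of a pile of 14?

Grundy values for subtraction set {3, 9, 11}:
k:     0  1  2  3  4  5  6  7  8  9 10 11 12 13 14
g(k):  0  0  0  1  1  1  0  0  0  1  1  1  2  2  0
So g(14) = 0.

0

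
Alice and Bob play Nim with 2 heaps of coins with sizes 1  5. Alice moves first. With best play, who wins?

Alice wins

Bitwise XOR of the heap sizes:
  001  (1)
  101  (5)
  ---
  100  (4)
The nim-sum is 4 ≠ 0, so this is an N-position: the player to move can win; Alice has a winning move.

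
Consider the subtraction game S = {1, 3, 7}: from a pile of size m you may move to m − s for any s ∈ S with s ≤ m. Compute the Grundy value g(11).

1

Grundy values for subtraction set {1, 3, 7}:
g(0) = mex{} = 0
g(1) = mex{0} = 1
g(2) = mex{1} = 0
g(3) = mex{0} = 1
g(4) = mex{1} = 0
g(5) = mex{0} = 1
g(6) = mex{1} = 0
g(7) = mex{0} = 1
g(8) = mex{1} = 0
g(9) = mex{0} = 1
g(10) = mex{1} = 0
g(11) = mex{0} = 1
So g(11) = 1.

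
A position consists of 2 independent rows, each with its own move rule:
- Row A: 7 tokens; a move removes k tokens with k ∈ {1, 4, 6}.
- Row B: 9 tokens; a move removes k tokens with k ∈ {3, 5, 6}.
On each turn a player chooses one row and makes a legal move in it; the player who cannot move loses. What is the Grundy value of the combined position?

Build the Grundy sequence for row A with g(k) = mex{g(k−s) : s ∈ {1, 4, 6}, s ≤ k}:
g(0) = mex{} = 0
g(1) = mex{0} = 1
g(2) = mex{1} = 0
g(3) = mex{0} = 1
g(4) = mex{0,1} = 2
g(5) = mex{1,2} = 0
g(6) = mex{0} = 1
g(7) = mex{1} = 0
So g(7) = 0.
Build the Grundy sequence for row B with g(k) = mex{g(k−s) : s ∈ {3, 5, 6}, s ≤ k}:
g(0) = mex{} = 0
g(1) = mex{} = 0
g(2) = mex{} = 0
g(3) = mex{0} = 1
g(4) = mex{0} = 1
g(5) = mex{0} = 1
g(6) = mex{0,1} = 2
g(7) = mex{0,1} = 2
g(8) = mex{0,1} = 2
g(9) = mex{1,2} = 0
So g(9) = 0.
The value of a disjunctive sum is the nim-sum of the parts.
Combined value = 0 XOR 0 = 0.

0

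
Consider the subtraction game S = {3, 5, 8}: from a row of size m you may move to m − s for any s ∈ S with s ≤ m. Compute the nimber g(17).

Compute g(0), g(1), … for moves {3, 5, 8}:
k:     0  1  2  3  4  5  6  7  8  9 10 11 12 13 14 15 16 17
g(k):  0  0  0  1  1  1  2  2  2  3  3  0  0  0  1  1  1  2
So g(17) = 2.

2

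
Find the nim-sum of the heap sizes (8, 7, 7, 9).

1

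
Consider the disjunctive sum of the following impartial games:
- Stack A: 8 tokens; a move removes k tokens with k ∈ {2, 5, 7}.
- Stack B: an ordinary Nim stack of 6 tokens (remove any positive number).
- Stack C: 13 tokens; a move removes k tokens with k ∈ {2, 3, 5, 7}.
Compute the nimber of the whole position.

6

Build the Grundy sequence for stack A with g(k) = mex{g(k−s) : s ∈ {2, 5, 7}, s ≤ k}:
k:     0  1  2  3  4  5  6  7  8
g(k):  0  0  1  1  0  2  1  3  2
So g(8) = 2.
Stack B is a plain Nim stack of size 6, so its Grundy value is 6.
For stack C, compute g(0), g(1), … with moves {2, 3, 5, 7}:
g(0) = mex{} = 0
g(1) = mex{} = 0
g(2) = mex{0} = 1
g(3) = mex{0} = 1
g(4) = mex{0,1} = 2
g(5) = mex{0,1} = 2
g(6) = mex{0,1,2} = 3
g(7) = mex{0,1,2} = 3
g(8) = mex{0,1,2,3} = 4
g(9) = mex{1,2,3} = 0
g(10) = mex{1,2,3,4} = 0
g(11) = mex{0,2,3,4} = 1
g(12) = mex{0,2,3} = 1
g(13) = mex{0,1,3,4} = 2
So g(13) = 2.
The value of a disjunctive sum is the nim-sum of the parts.
Combined value = 2 XOR 6 XOR 2 = 6.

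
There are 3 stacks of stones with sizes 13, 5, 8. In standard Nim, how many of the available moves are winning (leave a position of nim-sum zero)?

0

In binary:
  1101  (13)
  0101  (5)
  1000  (8)
  ----
  0000  (0)
The nim-sum is already 0, so every move leaves a nonzero nim-sum — there are no winning moves.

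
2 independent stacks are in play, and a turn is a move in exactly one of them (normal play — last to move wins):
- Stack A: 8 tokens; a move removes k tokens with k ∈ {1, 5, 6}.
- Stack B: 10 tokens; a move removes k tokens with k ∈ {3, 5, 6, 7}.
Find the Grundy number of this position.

For stack A, compute g(0), g(1), … with moves {1, 5, 6}:
g(0) = mex{} = 0
g(1) = mex{0} = 1
g(2) = mex{1} = 0
g(3) = mex{0} = 1
g(4) = mex{1} = 0
g(5) = mex{0} = 1
g(6) = mex{0,1} = 2
g(7) = mex{0,1,2} = 3
g(8) = mex{0,1,3} = 2
So g(8) = 2.
Build the Grundy sequence for stack B with g(k) = mex{g(k−s) : s ∈ {3, 5, 6, 7}, s ≤ k}:
g(0) = mex{} = 0
g(1) = mex{} = 0
g(2) = mex{} = 0
g(3) = mex{0} = 1
g(4) = mex{0} = 1
g(5) = mex{0} = 1
g(6) = mex{0,1} = 2
g(7) = mex{0,1} = 2
g(8) = mex{0,1} = 2
g(9) = mex{0,1,2} = 3
g(10) = mex{1,2} = 0
So g(10) = 0.
By the Sprague-Grundy theorem, the Grundy value of a sum of independent games is the XOR of the component values.
Combined value = 2 ⊕ 0 = 2.

2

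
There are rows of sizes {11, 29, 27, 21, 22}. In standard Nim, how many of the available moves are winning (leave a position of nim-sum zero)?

Compute the nim-sum pairwise:
11 XOR 29 = 22
22 XOR 27 = 13
13 XOR 21 = 24
24 XOR 22 = 14
The overall nim-sum is X = 14. A row of size p has a winning move iff p XOR X < p (reduce it to p XOR X).
  11: 11 XOR 14 = 5 < 11 — winning move (to 5).
  29: 29 XOR 14 = 19 < 29 — winning move (to 19).
  27: 27 XOR 14 = 21 < 27 — winning move (to 21).
  21: 21 XOR 14 = 27 ≥ 21 — no move.
  22: 22 XOR 14 = 24 ≥ 22 — no move.
That gives 3 winning moves.

3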